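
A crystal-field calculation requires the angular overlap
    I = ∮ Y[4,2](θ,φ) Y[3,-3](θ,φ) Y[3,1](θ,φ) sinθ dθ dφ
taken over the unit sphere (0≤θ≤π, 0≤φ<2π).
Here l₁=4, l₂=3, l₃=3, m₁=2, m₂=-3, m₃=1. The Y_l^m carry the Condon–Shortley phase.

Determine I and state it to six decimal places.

-0.188451

Rules hold: Σm=0, L=10 even, 1≤3≤7.
N = 9·7·7 = 441
Δ = 4!·4!·2!/11! = 1/34650
Racah Σ t=1..3: t=1:−1/72 t=2:+1/16 t=3:−1/72 = 5/144
⇒ 3j(4 3 3; 0 0 0)² = 2/77, sgn -1
Racah Σ t=0..0: t=0:+1/192 = 1/192
⇒ 3j(4 3 3; 2 -3 1)² = 3/77, sgn +1
4πI² = N·(3j₀)²·(3jₘ)² = 54/121
I = -1·√(0.446281/4π) = -0.18845135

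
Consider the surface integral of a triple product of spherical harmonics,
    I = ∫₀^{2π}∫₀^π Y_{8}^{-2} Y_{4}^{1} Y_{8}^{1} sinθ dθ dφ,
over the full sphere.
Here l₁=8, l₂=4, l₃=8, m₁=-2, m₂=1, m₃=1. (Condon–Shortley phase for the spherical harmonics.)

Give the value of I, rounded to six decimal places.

Rules hold: Σm=0, L=20 even, 4≤8≤12.
N = 17·9·17 = 2601
Δ = 4!·12!·4!/21! = 1/185175900
Racah Σ t=0..4: t=0:+1/557383680 t=1:−1/21772800 t=2:+1/8294400 t=3:−1/21772800 t=4:+1/557383680 = 1/30965760
⇒ 3j(8 4 8; 0 0 0)² = 36/4199, sgn +1
Racah Σ t=1..4: t=1:−1/313528320 t=2:+1/23224320 t=3:−1/14515200 t=4:+1/74649600 = -7/447897600
⇒ 3j(8 4 8; -2 1 1)² = 343/75582, sgn +1
4πI² = N·(3j₀)²·(3jₘ)² = 6174/61009
I = +1·√(0.101198/4π) = 0.08973904

0.089739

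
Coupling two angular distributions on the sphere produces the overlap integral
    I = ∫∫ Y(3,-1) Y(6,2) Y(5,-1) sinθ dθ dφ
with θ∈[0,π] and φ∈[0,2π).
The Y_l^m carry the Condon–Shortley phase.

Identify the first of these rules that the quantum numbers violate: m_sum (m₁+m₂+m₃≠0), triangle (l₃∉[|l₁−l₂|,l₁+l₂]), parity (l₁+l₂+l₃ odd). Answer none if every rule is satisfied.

none

Σmᵢ = 0  ✓
l₃∈[|l₁−l₂|,l₁+l₂]=[3,9], have l₃=5  ✓
Σlᵢ = 14 ⇒ even  ✓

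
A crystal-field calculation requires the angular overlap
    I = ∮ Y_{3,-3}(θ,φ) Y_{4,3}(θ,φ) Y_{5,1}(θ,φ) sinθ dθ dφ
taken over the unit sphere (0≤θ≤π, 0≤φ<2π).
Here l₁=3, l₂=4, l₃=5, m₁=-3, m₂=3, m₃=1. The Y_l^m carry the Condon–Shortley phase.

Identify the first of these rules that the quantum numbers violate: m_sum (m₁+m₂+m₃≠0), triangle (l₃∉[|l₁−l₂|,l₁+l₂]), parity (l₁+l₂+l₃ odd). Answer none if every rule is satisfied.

Σmᵢ = 1  ✗
l₃∈[|l₁−l₂|,l₁+l₂]=[1,7], have l₃=5
Σlᵢ = 12 ⇒ even

m_sum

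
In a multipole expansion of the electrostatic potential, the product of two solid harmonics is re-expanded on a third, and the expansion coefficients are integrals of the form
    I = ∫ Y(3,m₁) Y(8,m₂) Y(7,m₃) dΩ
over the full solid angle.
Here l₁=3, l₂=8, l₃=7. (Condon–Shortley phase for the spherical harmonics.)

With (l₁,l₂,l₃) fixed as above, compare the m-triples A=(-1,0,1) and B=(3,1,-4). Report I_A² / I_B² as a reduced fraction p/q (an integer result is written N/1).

Shared (l₁,l₂,l₃)=(3,8,7): N and (l;000)² cancel in I_A²/I_B².
A: Δ = 4!·2!·12!/19! = 1/5290740; Racah Σ t=2..4: t=2:+1/4147200 t=3:−1/3628800 t=4:+1/46448640 = -1/77414400; ⇒ 3j(3 8 7; -1 0 1)² = 3/41990, sgn -1
B: Δ = 4!·2!·12!/19! = 1/5290740; Racah Σ t=0..0: t=0:+1/104509440 = 1/104509440; ⇒ 3j(3 8 7; 3 1 -4)² = 275/50388, sgn -1
I_A²/I_B² = (3/41990)/(275/50388) = 18/1375

18/1375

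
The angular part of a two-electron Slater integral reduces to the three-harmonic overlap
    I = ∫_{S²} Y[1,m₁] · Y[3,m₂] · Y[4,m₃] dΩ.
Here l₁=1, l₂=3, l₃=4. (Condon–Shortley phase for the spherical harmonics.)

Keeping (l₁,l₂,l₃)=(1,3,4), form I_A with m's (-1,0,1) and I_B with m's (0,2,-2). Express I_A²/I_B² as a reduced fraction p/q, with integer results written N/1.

5/6

l's match ⇒ only the (l;m) 3-j factors differ between A and B.
A: triangle coeff Δ(1,3,4) = 1/252; Σ_t [0,0]: t=0:+1/72 = 1/72; (3j)²=5/126 [(1 3 4; -1 0 1)], sign=-1
B: triangle coeff Δ(1,3,4) = 1/252; Σ_t [0,0]: t=0:+1/120 = 1/120; (3j)²=1/21 [(1 3 4; 0 2 -2)], sign=+1
I_A²/I_B² = (5/126)/(1/21) = 5/6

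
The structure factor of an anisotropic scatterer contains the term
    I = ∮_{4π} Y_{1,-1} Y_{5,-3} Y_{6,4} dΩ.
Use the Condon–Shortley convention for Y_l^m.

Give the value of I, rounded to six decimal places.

0.274090

m-sum 0 ✓  L=12 even ✓  4≤6≤6 ✓
Π(2lᵢ+1) = 3×11×13 = 429
triangle coeff Δ(1,5,6) = 1/858
Σ_t [0,0]: t=0:+1/14400 = 1/14400
(3j)²=6/143 [(1 5 6; 0 0 0)], sign=+1
Σ_t [0,0]: t=0:+1/161280 = 1/161280
(3j)²=15/286 [(1 5 6; -1 -3 4)], sign=+1
⇒ 4πI² = 135/143
I = (+1)√(135/143/(4π)) = 0.27409047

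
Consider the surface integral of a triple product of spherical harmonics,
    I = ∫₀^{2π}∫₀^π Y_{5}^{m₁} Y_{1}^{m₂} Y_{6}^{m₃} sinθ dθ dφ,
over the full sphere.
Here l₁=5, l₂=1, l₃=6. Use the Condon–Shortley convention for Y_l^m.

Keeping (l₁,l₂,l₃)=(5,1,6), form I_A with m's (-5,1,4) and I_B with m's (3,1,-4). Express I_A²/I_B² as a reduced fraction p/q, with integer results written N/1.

1/45

Same 5,1,6: normalisation and zero-m 3j drop out of the ratio.
A: Δ: 0! 10! 2! / 13! → 1/858; sum: t=0:+1/7257600 = 1/7257600; 3j²(5 1 6; -5 1 4) = Δ·Π!·Σ² = 1/858  (sign +1)
B: Δ: 0! 10! 2! / 13! → 1/858; sum: t=0:+1/161280 = 1/161280; 3j²(5 1 6; 3 1 -4) = Δ·Π!·Σ² = 15/286  (sign +1)
I_A²/I_B² = (1/858)/(15/286) = 1/45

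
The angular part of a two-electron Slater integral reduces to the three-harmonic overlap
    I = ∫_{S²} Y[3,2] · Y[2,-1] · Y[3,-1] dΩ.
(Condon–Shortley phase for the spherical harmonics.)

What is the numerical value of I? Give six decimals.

0.162868

Rules hold: Σm=0, L=8 even, 1≤3≤5.
N = 7·5·7 = 245
Δ = 2!·4!·2!/9! = 1/3780
Racah Σ t=0..2: t=0:+1/24 t=1:−1/4 t=2:+1/24 = -1/6
⇒ 3j(3 2 3; 0 0 0)² = 4/105, sgn +1
Racah Σ t=0..1: t=0:+1/12 t=1:−1/48 = 1/16
⇒ 3j(3 2 3; 2 -1 -1)² = 1/28, sgn +1
4πI² = N·(3j₀)²·(3jₘ)² = 1/3
I = +1·√(0.333333/4π) = 0.16286750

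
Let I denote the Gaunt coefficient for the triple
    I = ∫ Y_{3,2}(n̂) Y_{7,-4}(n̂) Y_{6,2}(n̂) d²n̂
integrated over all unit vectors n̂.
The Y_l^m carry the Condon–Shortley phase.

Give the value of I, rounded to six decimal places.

Rules hold: Σm=0, L=16 even, 4≤6≤10.
N = 7·15·13 = 1365
Δ = 4!·2!·10!/17! = 1/2042040
Racah Σ t=1..3: t=1:−1/207360 t=2:+1/57600 t=3:−1/207360 = 1/129600
⇒ 3j(3 7 6; 0 0 0)² = 168/12155, sgn +1
Racah Σ t=0..1: t=0:+1/725760 t=1:−1/967680 = 1/2903040
⇒ 3j(3 7 6; 2 -4 2)² = 5/3094, sgn +1
4πI² = N·(3j₀)²·(3jₘ)² = 1260/41327
I = +1·√(0.0304885/4π) = 0.04925648

0.049256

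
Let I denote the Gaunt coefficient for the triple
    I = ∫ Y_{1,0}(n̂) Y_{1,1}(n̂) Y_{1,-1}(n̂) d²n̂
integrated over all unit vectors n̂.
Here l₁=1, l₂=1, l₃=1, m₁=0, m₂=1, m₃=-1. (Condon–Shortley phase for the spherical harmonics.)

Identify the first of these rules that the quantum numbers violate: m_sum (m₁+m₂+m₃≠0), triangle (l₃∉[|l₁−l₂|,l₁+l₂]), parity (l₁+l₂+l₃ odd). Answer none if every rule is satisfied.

Σmᵢ = 0  ✓
l₃∈[|l₁−l₂|,l₁+l₂]=[0,2], have l₃=1  ✓
Σlᵢ = 3 ⇒ odd  ✗

parity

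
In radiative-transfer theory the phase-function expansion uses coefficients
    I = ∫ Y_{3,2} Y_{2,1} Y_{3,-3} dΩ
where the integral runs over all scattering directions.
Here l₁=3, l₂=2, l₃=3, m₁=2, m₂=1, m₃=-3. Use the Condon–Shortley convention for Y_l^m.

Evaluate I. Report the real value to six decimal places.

Checks pass: Σm=0; 8 even; l₃=3∈[1,5].
(2·3+1)(2·2+1)(2·3+1) = 245
Δ: 2! 4! 2! / 9! → 1/3780
sum: t=0:+1/24 t=1:−1/4 t=2:+1/24 = -1/6
3j²(3 2 3; 0 0 0) = Δ·Π!·Σ² = 4/105  (sign +1)
sum: t=1:−1/48 = -1/48
3j²(3 2 3; 2 1 -3) = Δ·Π!·Σ² = 5/84  (sign -1)
combine: 4πI² = 245·4/105·5/84 = 5/9
take √, sign -1: I = -0.21026104

-0.210261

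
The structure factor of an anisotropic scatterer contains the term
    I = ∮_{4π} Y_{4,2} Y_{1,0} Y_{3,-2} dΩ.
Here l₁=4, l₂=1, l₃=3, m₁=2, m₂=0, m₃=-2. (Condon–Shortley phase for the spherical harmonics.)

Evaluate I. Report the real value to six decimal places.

0.213244

Checks pass: Σm=0; 8 even; l₃=3∈[3,5].
(2·4+1)(2·1+1)(2·3+1) = 189
Δ: 2! 6! 0! / 9! → 1/252
sum: t=1:−1/36 = -1/36
3j²(4 1 3; 0 0 0) = Δ·Π!·Σ² = 4/63  (sign +1)
sum: t=1:−1/120 = -1/120
3j²(4 1 3; 2 0 -2) = Δ·Π!·Σ² = 1/21  (sign +1)
combine: 4πI² = 189·4/63·1/21 = 4/7
take √, sign +1: I = 0.21324362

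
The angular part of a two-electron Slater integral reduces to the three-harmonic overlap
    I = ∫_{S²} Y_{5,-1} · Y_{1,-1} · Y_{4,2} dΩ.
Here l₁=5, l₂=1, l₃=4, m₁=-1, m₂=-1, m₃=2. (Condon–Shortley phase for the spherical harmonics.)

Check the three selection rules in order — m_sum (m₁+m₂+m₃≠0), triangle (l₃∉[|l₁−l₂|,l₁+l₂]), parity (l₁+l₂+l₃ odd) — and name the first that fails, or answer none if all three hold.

Σmᵢ = 0  ✓
l₃∈[|l₁−l₂|,l₁+l₂]=[4,6], have l₃=4  ✓
Σlᵢ = 10 ⇒ even  ✓

none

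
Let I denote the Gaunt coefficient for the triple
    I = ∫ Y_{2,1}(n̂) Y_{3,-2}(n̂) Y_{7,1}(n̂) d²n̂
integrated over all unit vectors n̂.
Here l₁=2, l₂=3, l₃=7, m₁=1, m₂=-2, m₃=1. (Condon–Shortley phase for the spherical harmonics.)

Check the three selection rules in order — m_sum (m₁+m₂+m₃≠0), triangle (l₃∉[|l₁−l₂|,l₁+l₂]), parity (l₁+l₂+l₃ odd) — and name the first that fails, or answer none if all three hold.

triangle

m₁+m₂+m₃ = 1 − 2 + 1 = 0  ✓
triangle: |2−3|=1 ≤ l₃=7 ≤ 2+3=5  ✗
parity: l₁+l₂+l₃ = 12 is even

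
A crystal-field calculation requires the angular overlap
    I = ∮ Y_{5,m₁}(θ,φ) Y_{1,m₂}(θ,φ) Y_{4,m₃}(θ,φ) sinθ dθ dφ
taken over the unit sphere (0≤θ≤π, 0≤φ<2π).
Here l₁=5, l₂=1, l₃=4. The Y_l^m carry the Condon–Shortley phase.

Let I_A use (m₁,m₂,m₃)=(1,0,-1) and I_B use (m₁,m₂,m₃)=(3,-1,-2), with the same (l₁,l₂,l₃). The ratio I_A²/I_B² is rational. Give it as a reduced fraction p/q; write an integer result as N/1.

Same 5,1,4: normalisation and zero-m 3j drop out of the ratio.
A: Δ: 2! 8! 0! / 11! → 1/495; sum: t=1:−1/720 = -1/720; 3j²(5 1 4; 1 0 -1) = Δ·Π!·Σ² = 8/165  (sign +1)
B: Δ: 2! 8! 0! / 11! → 1/495; sum: t=0:+1/2880 = 1/2880; 3j²(5 1 4; 3 -1 -2) = Δ·Π!·Σ² = 28/495  (sign +1)
I_A²/I_B² = (8/165)/(28/495) = 6/7

6/7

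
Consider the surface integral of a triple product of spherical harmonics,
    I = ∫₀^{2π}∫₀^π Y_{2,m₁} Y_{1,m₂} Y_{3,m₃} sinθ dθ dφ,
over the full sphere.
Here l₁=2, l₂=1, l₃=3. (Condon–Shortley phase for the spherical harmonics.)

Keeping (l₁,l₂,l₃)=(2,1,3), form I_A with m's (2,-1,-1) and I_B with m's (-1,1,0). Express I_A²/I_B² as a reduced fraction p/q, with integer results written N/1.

1/3

l's match ⇒ only the (l;m) 3-j factors differ between A and B.
A: triangle coeff Δ(2,1,3) = 1/105; Σ_t [0,0]: t=0:+1/48 = 1/48; (3j)²=1/105 [(2 1 3; 2 -1 -1)], sign=+1
B: triangle coeff Δ(2,1,3) = 1/105; Σ_t [0,0]: t=0:+1/12 = 1/12; (3j)²=1/35 [(2 1 3; -1 1 0)], sign=-1
I_A²/I_B² = (1/105)/(1/35) = 1/3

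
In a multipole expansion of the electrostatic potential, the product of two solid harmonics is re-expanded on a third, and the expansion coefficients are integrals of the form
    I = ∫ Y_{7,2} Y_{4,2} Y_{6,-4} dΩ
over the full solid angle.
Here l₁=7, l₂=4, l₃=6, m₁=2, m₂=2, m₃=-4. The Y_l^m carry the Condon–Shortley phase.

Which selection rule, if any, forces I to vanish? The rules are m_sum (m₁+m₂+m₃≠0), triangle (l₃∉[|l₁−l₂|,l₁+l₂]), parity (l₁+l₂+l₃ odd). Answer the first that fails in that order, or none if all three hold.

Σmᵢ = 0  ✓
l₃∈[|l₁−l₂|,l₁+l₂]=[3,11], have l₃=6  ✓
Σlᵢ = 17 ⇒ odd  ✗

parity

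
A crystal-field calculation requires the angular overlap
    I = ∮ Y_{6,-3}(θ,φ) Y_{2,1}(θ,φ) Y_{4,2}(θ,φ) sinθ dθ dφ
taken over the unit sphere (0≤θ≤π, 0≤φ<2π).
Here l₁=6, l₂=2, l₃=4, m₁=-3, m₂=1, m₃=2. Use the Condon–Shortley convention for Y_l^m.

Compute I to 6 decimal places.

-0.252474

m-sum 0 ✓  L=12 even ✓  4≤4≤8 ✓
Π(2lᵢ+1) = 13×5×9 = 585
triangle coeff Δ(6,2,4) = 1/6435
Σ_t [2,2]: t=2:+1/2304 = 1/2304
(3j)²=5/143 [(6 2 4; 0 0 0)], sign=+1
Σ_t [3,3]: t=3:−1/8640 = -1/8640
(3j)²=28/715 [(6 2 4; -3 1 2)], sign=-1
⇒ 4πI² = 1260/1573
I = (-1)√(1260/1573/(4π)) = -0.25247360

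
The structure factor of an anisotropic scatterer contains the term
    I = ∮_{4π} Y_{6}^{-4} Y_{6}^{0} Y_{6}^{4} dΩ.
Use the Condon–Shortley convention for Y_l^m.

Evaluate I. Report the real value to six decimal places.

-0.022901

Checks pass: Σm=0; 18 even; l₃=6∈[0,12].
(2·6+1)(2·6+1)(2·6+1) = 2197
Δ: 6! 6! 6! / 19! → 1/325909584
sum: t=0:+1/373248000 t=1:−1/1728000 t=2:+1/110592 t=3:−1/46656 t=4:+1/110592 t=5:−1/1728000 t=6:+1/373248000 = -7/1555200
3j²(6 6 6; 0 0 0) = Δ·Π!·Σ² = 400/46189  (sign -1)
sum: t=4:+1/1658880 t=5:−1/1728000 t=6:+1/24883200 = 1/15552000
3j²(6 6 6; -4 0 4) = Δ·Π!·Σ² = 16/46189  (sign +1)
combine: 4πI² = 2197·400/46189·16/46189 = 83200/12623809
take √, sign -1: I = -0.02290137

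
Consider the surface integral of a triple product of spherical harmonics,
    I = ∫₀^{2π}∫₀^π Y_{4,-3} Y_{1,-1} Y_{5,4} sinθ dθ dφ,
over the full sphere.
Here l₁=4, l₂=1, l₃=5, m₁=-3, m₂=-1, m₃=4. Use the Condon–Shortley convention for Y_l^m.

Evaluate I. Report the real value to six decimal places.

0.294638

Checks pass: Σm=0; 10 even; l₃=5∈[3,5].
(2·4+1)(2·1+1)(2·5+1) = 297
Δ: 0! 8! 2! / 11! → 1/495
sum: t=0:+1/576 = 1/576
3j²(4 1 5; 0 0 0) = Δ·Π!·Σ² = 5/99  (sign -1)
sum: t=0:+1/10080 = 1/10080
3j²(4 1 5; -3 -1 4) = Δ·Π!·Σ² = 4/55  (sign -1)
combine: 4πI² = 297·5/99·4/55 = 12/11
take √, sign +1: I = 0.29463840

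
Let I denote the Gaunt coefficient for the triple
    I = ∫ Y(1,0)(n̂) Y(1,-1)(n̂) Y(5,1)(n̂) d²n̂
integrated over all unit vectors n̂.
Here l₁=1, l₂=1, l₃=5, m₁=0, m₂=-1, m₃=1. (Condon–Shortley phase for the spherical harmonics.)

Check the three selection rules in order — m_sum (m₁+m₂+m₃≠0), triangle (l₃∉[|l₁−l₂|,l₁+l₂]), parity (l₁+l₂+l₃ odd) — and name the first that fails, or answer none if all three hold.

triangle

azimuthal sum: 0 − 1 + 1 = 0  ✓
0 ≤ 5 ≤ 2 (triangle on l)  ✗
L = 1 + 1 + 5 = 7 (odd)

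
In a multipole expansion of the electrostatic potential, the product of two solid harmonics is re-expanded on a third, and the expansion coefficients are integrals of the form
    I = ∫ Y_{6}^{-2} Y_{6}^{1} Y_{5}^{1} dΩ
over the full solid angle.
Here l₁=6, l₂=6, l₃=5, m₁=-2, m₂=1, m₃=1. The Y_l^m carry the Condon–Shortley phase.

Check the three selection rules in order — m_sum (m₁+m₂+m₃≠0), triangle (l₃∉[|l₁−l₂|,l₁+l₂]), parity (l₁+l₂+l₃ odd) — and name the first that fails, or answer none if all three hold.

m₁+m₂+m₃ = -2 + 1 + 1 = 0  ✓
triangle: |6−6|=0 ≤ l₃=5 ≤ 6+6=12  ✓
parity: l₁+l₂+l₃ = 17 is odd  ✗

parity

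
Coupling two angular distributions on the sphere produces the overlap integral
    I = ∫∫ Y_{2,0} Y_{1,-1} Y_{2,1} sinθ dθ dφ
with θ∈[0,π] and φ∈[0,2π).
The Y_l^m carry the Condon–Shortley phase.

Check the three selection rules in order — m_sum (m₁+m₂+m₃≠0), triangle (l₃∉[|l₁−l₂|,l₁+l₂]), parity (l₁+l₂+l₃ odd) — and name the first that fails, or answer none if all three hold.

Σmᵢ = 0  ✓
l₃∈[|l₁−l₂|,l₁+l₂]=[1,3], have l₃=2  ✓
Σlᵢ = 5 ⇒ odd  ✗

parity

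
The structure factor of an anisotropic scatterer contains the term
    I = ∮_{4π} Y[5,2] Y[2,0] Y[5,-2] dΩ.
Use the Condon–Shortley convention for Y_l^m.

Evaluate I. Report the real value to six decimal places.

Rules hold: Σm=0, L=12 even, 3≤5≤7.
N = 11·5·11 = 605
Δ = 2!·8!·2!/13! = 1/38610
Racah Σ t=0..2: t=0:+1/2880 t=1:−1/576 t=2:+1/2880 = -1/960
⇒ 3j(5 2 5; 0 0 0)² = 10/429, sgn +1
Racah Σ t=0..2: t=0:+1/2880 t=1:−1/1440 t=2:+1/20160 = -1/3360
⇒ 3j(5 2 5; 2 0 -2)² = 6/715, sgn +1
4πI² = N·(3j₀)²·(3jₘ)² = 20/169
I = +1·√(0.118343/4π) = 0.09704356

0.097044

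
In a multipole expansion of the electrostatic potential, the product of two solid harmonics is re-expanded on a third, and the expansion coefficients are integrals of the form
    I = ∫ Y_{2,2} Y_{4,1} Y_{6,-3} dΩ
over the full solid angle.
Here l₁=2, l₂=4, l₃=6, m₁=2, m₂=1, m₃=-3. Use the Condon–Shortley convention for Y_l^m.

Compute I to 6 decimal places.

m-sum 0 ✓  L=12 even ✓  2≤6≤6 ✓
Π(2lᵢ+1) = 5×9×13 = 585
triangle coeff Δ(2,4,6) = 1/6435
Σ_t [0,0]: t=0:+1/2304 = 1/2304
(3j)²=5/143 [(2 4 6; 0 0 0)], sign=+1
Σ_t [0,0]: t=0:+1/17280 = 1/17280
(3j)²=14/715 [(2 4 6; 2 1 -3)], sign=-1
⇒ 4πI² = 630/1573
I = (-1)√(630/1573/(4π)) = -0.17852580

-0.178526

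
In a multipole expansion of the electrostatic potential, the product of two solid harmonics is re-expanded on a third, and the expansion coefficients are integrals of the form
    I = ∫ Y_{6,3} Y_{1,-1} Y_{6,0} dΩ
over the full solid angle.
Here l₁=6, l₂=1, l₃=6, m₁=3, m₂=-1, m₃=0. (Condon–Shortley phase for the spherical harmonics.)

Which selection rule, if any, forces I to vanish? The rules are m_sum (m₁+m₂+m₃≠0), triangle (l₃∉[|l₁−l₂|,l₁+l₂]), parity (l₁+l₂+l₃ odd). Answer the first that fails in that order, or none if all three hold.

azimuthal sum: 3 − 1 + 0 = 2  ✗
5 ≤ 6 ≤ 7 (triangle on l)
L = 6 + 1 + 6 = 13 (odd)

m_sum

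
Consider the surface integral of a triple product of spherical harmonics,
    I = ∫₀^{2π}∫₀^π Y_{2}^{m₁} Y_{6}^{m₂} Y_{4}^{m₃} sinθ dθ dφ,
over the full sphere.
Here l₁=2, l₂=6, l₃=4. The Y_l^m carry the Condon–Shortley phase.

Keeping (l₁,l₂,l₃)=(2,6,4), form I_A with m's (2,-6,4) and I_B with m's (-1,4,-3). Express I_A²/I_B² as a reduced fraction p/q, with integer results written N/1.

33/16

Same 2,6,4: normalisation and zero-m 3j drop out of the ratio.
A: Δ: 4! 0! 8! / 13! → 1/6435; sum: t=0:+1/967680 = 1/967680; 3j²(2 6 4; 2 -6 4) = Δ·Π!·Σ² = 1/13  (sign +1)
B: Δ: 4! 0! 8! / 13! → 1/6435; sum: t=3:−1/30240 = -1/30240; 3j²(2 6 4; -1 4 -3) = Δ·Π!·Σ² = 16/429  (sign +1)
I_A²/I_B² = (1/13)/(16/429) = 33/16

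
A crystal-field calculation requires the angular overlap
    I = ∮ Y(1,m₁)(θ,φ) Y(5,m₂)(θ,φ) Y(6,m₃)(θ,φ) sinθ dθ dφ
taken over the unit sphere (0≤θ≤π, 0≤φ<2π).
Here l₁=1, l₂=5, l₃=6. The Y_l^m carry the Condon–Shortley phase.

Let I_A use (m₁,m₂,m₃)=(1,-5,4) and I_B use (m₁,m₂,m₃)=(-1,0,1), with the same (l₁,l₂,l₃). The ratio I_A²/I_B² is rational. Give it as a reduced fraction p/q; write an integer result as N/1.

1/21

l's match ⇒ only the (l;m) 3-j factors differ between A and B.
A: triangle coeff Δ(1,5,6) = 1/858; Σ_t [0,0]: t=0:+1/7257600 = 1/7257600; (3j)²=1/858 [(1 5 6; 1 -5 4)], sign=+1
B: triangle coeff Δ(1,5,6) = 1/858; Σ_t [0,0]: t=0:+1/28800 = 1/28800; (3j)²=7/286 [(1 5 6; -1 0 1)], sign=-1
I_A²/I_B² = (1/858)/(7/286) = 1/21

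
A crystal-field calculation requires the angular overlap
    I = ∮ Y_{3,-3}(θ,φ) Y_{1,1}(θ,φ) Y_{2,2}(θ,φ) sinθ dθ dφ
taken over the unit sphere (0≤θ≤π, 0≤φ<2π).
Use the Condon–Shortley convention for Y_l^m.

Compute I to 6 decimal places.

Rules hold: Σm=0, L=6 even, 2≤2≤4.
N = 7·3·5 = 105
Δ = 2!·4!·0!/7! = 1/105
Racah Σ t=1..1: t=1:−1/4 = -1/4
⇒ 3j(3 1 2; 0 0 0)² = 3/35, sgn -1
Racah Σ t=2..2: t=2:+1/48 = 1/48
⇒ 3j(3 1 2; -3 1 2)² = 1/7, sgn +1
4πI² = N·(3j₀)²·(3jₘ)² = 9/7
I = -1·√(1.28571/4π) = -0.31986543

-0.319865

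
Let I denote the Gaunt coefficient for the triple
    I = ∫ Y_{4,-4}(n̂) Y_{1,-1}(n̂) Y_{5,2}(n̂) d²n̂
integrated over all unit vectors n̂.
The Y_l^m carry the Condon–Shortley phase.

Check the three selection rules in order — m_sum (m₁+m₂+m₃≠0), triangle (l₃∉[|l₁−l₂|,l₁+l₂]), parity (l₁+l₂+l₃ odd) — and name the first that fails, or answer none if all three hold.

m_sum

m₁+m₂+m₃ = -4 − 1 + 2 = -3  ✗
triangle: |4−1|=3 ≤ l₃=5 ≤ 4+1=5
parity: l₁+l₂+l₃ = 10 is even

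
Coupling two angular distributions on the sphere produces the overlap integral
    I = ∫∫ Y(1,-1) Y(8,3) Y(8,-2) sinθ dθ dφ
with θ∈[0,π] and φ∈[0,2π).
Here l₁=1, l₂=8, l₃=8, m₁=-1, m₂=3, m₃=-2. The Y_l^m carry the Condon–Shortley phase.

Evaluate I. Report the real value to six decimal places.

0.000000

L=17 odd ⇒ parity kills the (l;000) factor ⇒ I = 0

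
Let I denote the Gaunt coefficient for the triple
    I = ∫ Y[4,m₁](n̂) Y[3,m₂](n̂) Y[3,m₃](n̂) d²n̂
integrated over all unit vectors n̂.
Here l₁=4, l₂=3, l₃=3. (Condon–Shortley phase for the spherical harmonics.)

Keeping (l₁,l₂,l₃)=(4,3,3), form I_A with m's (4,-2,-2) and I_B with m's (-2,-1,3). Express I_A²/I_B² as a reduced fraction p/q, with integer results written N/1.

Shared (l₁,l₂,l₃)=(4,3,3): N and (l;000)² cancel in I_A²/I_B².
A: Δ = 4!·4!·2!/11! = 1/34650; Racah Σ t=0..0: t=0:+1/576 = 1/576; ⇒ 3j(4 3 3; 4 -2 -2)² = 5/99, sgn -1
B: Δ = 4!·4!·2!/11! = 1/34650; Racah Σ t=2..2: t=2:+1/192 = 1/192; ⇒ 3j(4 3 3; -2 -1 3)² = 3/77, sgn +1
I_A²/I_B² = (5/99)/(3/77) = 35/27

35/27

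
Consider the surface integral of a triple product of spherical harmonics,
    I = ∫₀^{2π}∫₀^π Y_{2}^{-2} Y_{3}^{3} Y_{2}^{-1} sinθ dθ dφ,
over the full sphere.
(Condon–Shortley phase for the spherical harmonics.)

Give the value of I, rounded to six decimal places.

0.000000

Σlᵢ=7 odd — θ-integrand is odd under cosθ→−cosθ; I=0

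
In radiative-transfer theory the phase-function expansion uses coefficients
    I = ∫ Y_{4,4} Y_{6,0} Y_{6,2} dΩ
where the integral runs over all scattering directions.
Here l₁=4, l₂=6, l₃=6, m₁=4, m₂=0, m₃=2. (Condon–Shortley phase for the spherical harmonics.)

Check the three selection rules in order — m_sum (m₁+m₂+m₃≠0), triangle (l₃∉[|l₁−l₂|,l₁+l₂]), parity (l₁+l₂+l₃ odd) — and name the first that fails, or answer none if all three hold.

m_sum

azimuthal sum: 4 + 0 + 2 = 6  ✗
2 ≤ 6 ≤ 10 (triangle on l)
L = 4 + 6 + 6 = 16 (even)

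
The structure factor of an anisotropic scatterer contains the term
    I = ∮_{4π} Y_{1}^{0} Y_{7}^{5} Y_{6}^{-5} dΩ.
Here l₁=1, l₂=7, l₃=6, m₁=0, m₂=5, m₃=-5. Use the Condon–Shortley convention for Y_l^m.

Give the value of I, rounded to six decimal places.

Rules hold: Σm=0, L=14 even, 6≤6≤8.
N = 3·15·13 = 585
Δ = 2!·0!·12!/15! = 1/1365
Racah Σ t=1..1: t=1:−1/518400 = -1/518400
⇒ 3j(1 7 6; 0 0 0)² = 7/195, sgn -1
Racah Σ t=1..1: t=1:−1/39916800 = -1/39916800
⇒ 3j(1 7 6; 0 5 -5)² = 8/455, sgn +1
4πI² = N·(3j₀)²·(3jₘ)² = 24/65
I = -1·√(0.369231/4π) = -0.17141310

-0.171413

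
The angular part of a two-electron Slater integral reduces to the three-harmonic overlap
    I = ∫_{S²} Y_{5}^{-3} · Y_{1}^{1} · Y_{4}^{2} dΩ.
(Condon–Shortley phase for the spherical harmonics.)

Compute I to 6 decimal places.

m-sum 0 ✓  L=10 even ✓  4≤4≤6 ✓
Π(2lᵢ+1) = 11×3×9 = 297
triangle coeff Δ(5,1,4) = 1/495
Σ_t [1,1]: t=1:−1/576 = -1/576
(3j)²=5/99 [(5 1 4; 0 0 0)], sign=-1
Σ_t [2,2]: t=2:+1/2880 = 1/2880
(3j)²=28/495 [(5 1 4; -3 1 2)], sign=+1
⇒ 4πI² = 28/33
I = (-1)√(28/33/(4π)) = -0.25984664

-0.259847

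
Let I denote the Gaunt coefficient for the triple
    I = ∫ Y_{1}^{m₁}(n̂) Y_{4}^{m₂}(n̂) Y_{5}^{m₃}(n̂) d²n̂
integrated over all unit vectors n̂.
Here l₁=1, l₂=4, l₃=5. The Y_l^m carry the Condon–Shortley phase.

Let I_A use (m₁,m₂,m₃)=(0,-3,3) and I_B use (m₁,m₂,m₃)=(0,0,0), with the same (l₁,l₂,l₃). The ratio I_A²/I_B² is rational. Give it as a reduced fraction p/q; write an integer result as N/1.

16/25

Shared (l₁,l₂,l₃)=(1,4,5): N and (l;000)² cancel in I_A²/I_B².
A: Δ = 0!·2!·8!/11! = 1/495; Racah Σ t=0..0: t=0:+1/5040 = 1/5040; ⇒ 3j(1 4 5; 0 -3 3)² = 16/495, sgn +1
B: Δ = 0!·2!·8!/11! = 1/495; Racah Σ t=0..0: t=0:+1/576 = 1/576; ⇒ 3j(1 4 5; 0 0 0)² = 5/99, sgn -1
I_A²/I_B² = (16/495)/(5/99) = 16/25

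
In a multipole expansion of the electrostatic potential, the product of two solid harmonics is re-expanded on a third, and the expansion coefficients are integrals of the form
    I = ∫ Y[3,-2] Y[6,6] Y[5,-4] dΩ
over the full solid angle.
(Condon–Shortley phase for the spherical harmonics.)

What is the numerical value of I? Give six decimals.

m-sum 0 ✓  L=14 even ✓  3≤5≤9 ✓
Π(2lᵢ+1) = 7×13×11 = 1001
triangle coeff Δ(3,6,5) = 1/675675
Σ_t [1,3]: t=1:−1/8640 t=2:+1/2304 t=3:−1/8640 = 7/34560
(3j)²=7/429 [(3 6 5; 0 0 0)], sign=-1
Σ_t [4,4]: t=4:+1/967680 = 1/967680
(3j)²=3/91 [(3 6 5; -2 6 -4)], sign=-1
⇒ 4πI² = 7/13
I = (+1)√(7/13/(4π)) = 0.20700098

0.207001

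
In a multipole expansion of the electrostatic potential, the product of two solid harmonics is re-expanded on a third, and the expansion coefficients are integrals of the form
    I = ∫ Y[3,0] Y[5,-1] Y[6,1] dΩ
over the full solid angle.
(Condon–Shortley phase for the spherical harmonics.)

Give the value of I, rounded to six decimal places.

m-sum 0 ✓  L=14 even ✓  2≤6≤8 ✓
Π(2lᵢ+1) = 7×11×13 = 1001
triangle coeff Δ(3,5,6) = 1/675675
Σ_t [0,2]: t=0:+1/8640 t=1:−1/2304 t=2:+1/8640 = -7/34560
(3j)²=7/429 [(3 5 6; 0 0 0)], sign=-1
Σ_t [0,2]: t=0:+1/6912 t=1:−1/2880 t=2:+1/17280 = -1/6912
(3j)²=5/429 [(3 5 6; 0 -1 1)], sign=+1
⇒ 4πI² = 245/1287
I = (-1)√(245/1287/(4π)) = -0.12308038

-0.123080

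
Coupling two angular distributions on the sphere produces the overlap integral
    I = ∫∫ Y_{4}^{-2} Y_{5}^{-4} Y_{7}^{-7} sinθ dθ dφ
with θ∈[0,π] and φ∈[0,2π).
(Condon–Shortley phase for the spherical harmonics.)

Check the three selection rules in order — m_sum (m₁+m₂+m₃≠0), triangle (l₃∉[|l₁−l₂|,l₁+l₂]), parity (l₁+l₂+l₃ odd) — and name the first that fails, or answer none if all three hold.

m_sum

m₁+m₂+m₃ = -2 − 4 − 7 = -13  ✗
triangle: |4−5|=1 ≤ l₃=7 ≤ 4+5=9
parity: l₁+l₂+l₃ = 16 is even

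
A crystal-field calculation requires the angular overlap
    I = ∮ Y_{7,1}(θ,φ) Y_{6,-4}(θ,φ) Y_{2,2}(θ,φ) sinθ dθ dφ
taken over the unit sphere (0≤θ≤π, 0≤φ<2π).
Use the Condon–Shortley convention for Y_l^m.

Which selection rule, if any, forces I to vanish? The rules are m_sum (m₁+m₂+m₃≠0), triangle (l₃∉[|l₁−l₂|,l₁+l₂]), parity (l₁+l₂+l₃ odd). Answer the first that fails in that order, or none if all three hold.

m_sum

m₁+m₂+m₃ = 1 − 4 + 2 = -1  ✗
triangle: |7−6|=1 ≤ l₃=2 ≤ 7+6=13
parity: l₁+l₂+l₃ = 15 is odd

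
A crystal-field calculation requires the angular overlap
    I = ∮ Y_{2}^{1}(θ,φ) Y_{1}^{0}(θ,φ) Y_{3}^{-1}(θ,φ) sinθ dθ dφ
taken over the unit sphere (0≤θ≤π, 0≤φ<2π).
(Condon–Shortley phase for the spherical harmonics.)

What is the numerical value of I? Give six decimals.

Rules hold: Σm=0, L=6 even, 1≤3≤3.
N = 5·3·7 = 105
Δ = 0!·4!·2!/7! = 1/105
Racah Σ t=0..0: t=0:+1/4 = 1/4
⇒ 3j(2 1 3; 0 0 0)² = 3/35, sgn -1
Racah Σ t=0..0: t=0:+1/6 = 1/6
⇒ 3j(2 1 3; 1 0 -1)² = 8/105, sgn +1
4πI² = N·(3j₀)²·(3jₘ)² = 24/35
I = -1·√(0.685714/4π) = -0.23359668

-0.233597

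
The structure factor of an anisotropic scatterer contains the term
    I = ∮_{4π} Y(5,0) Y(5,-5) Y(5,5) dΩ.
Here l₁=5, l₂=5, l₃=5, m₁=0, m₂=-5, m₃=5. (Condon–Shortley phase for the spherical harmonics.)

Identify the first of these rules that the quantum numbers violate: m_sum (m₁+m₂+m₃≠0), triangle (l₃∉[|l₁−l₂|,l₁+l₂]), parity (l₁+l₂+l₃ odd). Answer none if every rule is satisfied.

azimuthal sum: 0 − 5 + 5 = 0  ✓
0 ≤ 5 ≤ 10 (triangle on l)  ✓
L = 5 + 5 + 5 = 15 (odd)  ✗

parity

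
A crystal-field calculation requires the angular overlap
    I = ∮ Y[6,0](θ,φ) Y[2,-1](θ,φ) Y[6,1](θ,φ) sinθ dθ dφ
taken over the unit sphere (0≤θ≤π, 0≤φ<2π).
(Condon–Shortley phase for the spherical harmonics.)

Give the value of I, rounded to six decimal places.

Rules hold: Σm=0, L=14 even, 4≤6≤8.
N = 13·5·13 = 845
Δ = 2!·10!·2!/15! = 1/90090
Racah Σ t=0..2: t=0:+1/69120 t=1:−1/14400 t=2:+1/69120 = -7/172800
⇒ 3j(6 2 6; 0 0 0)² = 14/715, sgn -1
Racah Σ t=0..1: t=0:+1/34560 t=1:−1/28800 = -1/172800
⇒ 3j(6 2 6; 0 -1 1)² = 1/1430, sgn +1
4πI² = N·(3j₀)²·(3jₘ)² = 7/605
I = -1·√(0.0115702/4π) = -0.03034355

-0.030344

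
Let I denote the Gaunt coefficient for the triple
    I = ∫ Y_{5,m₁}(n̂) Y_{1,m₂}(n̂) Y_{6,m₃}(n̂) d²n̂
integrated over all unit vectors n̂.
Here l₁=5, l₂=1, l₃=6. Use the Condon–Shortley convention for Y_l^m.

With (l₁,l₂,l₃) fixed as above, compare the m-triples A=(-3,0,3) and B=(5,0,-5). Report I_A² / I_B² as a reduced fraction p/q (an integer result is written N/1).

Shared (l₁,l₂,l₃)=(5,1,6): N and (l;000)² cancel in I_A²/I_B².
A: Δ = 0!·10!·2!/13! = 1/858; Racah Σ t=0..0: t=0:+1/80640 = 1/80640; ⇒ 3j(5 1 6; -3 0 3)² = 9/286, sgn -1
B: Δ = 0!·10!·2!/13! = 1/858; Racah Σ t=0..0: t=0:+1/3628800 = 1/3628800; ⇒ 3j(5 1 6; 5 0 -5)² = 1/78, sgn -1
I_A²/I_B² = (9/286)/(1/78) = 27/11

27/11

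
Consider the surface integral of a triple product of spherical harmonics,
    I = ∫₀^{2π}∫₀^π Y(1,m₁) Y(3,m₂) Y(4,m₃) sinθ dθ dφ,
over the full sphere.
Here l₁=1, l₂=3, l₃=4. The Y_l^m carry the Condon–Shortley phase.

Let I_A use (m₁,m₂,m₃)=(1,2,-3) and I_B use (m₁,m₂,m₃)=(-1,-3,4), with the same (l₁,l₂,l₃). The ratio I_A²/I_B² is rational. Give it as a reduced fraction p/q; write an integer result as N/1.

3/4

l's match ⇒ only the (l;m) 3-j factors differ between A and B.
A: triangle coeff Δ(1,3,4) = 1/252; Σ_t [0,0]: t=0:+1/240 = 1/240; (3j)²=1/12 [(1 3 4; 1 2 -3)], sign=-1
B: triangle coeff Δ(1,3,4) = 1/252; Σ_t [0,0]: t=0:+1/1440 = 1/1440; (3j)²=1/9 [(1 3 4; -1 -3 4)], sign=+1
I_A²/I_B² = (1/12)/(1/9) = 3/4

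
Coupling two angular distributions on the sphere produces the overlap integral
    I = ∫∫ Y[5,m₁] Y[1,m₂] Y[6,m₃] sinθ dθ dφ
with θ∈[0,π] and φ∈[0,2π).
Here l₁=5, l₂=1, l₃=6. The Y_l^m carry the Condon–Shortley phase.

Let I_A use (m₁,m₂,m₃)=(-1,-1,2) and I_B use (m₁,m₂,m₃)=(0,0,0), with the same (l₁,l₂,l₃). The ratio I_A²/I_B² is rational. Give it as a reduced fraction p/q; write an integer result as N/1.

7/9

l's match ⇒ only the (l;m) 3-j factors differ between A and B.
A: triangle coeff Δ(5,1,6) = 1/858; Σ_t [0,0]: t=0:+1/34560 = 1/34560; (3j)²=14/429 [(5 1 6; -1 -1 2)], sign=+1
B: triangle coeff Δ(5,1,6) = 1/858; Σ_t [0,0]: t=0:+1/14400 = 1/14400; (3j)²=6/143 [(5 1 6; 0 0 0)], sign=+1
I_A²/I_B² = (14/429)/(6/143) = 7/9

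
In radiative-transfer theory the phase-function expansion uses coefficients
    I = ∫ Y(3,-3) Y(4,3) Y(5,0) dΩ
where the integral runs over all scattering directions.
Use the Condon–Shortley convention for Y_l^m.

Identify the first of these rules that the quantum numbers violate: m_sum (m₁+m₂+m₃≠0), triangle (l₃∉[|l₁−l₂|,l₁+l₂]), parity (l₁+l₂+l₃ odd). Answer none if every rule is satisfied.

azimuthal sum: -3 + 3 + 0 = 0  ✓
1 ≤ 5 ≤ 7 (triangle on l)  ✓
L = 3 + 4 + 5 = 12 (even)  ✓

none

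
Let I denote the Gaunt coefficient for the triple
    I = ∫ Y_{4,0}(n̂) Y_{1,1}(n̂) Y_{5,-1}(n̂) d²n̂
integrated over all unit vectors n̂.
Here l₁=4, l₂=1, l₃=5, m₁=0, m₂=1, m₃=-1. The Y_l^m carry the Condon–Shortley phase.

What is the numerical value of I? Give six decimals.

Checks pass: Σm=0; 10 even; l₃=5∈[3,5].
(2·4+1)(2·1+1)(2·5+1) = 297
Δ: 0! 8! 2! / 11! → 1/495
sum: t=0:+1/576 = 1/576
3j²(4 1 5; 0 0 0) = Δ·Π!·Σ² = 5/99  (sign -1)
sum: t=0:+1/1152 = 1/1152
3j²(4 1 5; 0 1 -1) = Δ·Π!·Σ² = 1/33  (sign +1)
combine: 4πI² = 297·5/99·1/33 = 5/11
take √, sign -1: I = -0.19018827

-0.190188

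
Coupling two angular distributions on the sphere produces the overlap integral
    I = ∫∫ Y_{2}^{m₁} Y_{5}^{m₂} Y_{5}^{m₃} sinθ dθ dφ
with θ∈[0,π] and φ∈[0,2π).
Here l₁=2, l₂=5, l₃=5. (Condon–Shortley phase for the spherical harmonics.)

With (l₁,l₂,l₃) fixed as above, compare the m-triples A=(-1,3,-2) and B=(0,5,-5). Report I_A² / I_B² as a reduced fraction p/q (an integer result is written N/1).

4/9

l's match ⇒ only the (l;m) 3-j factors differ between A and B.
A: triangle coeff Δ(2,5,5) = 1/38610; Σ_t [1,2]: t=1:−1/10080 t=2:+1/2880 = 1/4032; (3j)²=10/429 [(2 5 5; -1 3 -2)], sign=-1
B: triangle coeff Δ(2,5,5) = 1/38610; Σ_t [2,2]: t=2:+1/161280 = 1/161280; (3j)²=15/286 [(2 5 5; 0 5 -5)], sign=+1
I_A²/I_B² = (10/429)/(15/286) = 4/9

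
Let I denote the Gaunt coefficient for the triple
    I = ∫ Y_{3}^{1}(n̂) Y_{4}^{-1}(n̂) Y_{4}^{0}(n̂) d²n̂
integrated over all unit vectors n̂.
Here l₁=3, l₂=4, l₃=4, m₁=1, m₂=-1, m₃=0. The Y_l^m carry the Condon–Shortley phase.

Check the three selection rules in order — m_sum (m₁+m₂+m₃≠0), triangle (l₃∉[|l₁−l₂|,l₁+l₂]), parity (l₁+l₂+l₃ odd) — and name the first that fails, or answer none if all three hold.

parity

azimuthal sum: 1 − 1 + 0 = 0  ✓
1 ≤ 4 ≤ 7 (triangle on l)  ✓
L = 3 + 4 + 4 = 11 (odd)  ✗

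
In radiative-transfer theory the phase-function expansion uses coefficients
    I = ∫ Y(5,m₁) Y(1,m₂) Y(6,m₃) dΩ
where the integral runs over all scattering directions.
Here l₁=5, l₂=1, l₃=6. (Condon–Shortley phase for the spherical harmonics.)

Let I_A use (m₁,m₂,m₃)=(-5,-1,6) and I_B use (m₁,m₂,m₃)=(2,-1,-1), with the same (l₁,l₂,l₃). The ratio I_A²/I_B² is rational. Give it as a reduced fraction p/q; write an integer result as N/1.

l's match ⇒ only the (l;m) 3-j factors differ between A and B.
A: triangle coeff Δ(5,1,6) = 1/858; Σ_t [0,0]: t=0:+1/7257600 = 1/7257600; (3j)²=1/13 [(5 1 6; -5 -1 6)], sign=+1
B: triangle coeff Δ(5,1,6) = 1/858; Σ_t [0,0]: t=0:+1/60480 = 1/60480; (3j)²=5/429 [(5 1 6; 2 -1 -1)], sign=-1
I_A²/I_B² = (1/13)/(5/429) = 33/5

33/5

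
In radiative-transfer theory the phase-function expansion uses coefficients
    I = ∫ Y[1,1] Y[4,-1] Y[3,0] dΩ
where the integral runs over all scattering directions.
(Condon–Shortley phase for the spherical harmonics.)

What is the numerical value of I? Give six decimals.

-0.194664

m-sum 0 ✓  L=8 even ✓  3≤3≤5 ✓
Π(2lᵢ+1) = 3×9×7 = 189
triangle coeff Δ(1,4,3) = 1/252
Σ_t [1,1]: t=1:−1/36 = -1/36
(3j)²=4/63 [(1 4 3; 0 0 0)], sign=+1
Σ_t [0,0]: t=0:+1/72 = 1/72
(3j)²=5/126 [(1 4 3; 1 -1 0)], sign=-1
⇒ 4πI² = 10/21
I = (-1)√(10/21/(4π)) = -0.19466390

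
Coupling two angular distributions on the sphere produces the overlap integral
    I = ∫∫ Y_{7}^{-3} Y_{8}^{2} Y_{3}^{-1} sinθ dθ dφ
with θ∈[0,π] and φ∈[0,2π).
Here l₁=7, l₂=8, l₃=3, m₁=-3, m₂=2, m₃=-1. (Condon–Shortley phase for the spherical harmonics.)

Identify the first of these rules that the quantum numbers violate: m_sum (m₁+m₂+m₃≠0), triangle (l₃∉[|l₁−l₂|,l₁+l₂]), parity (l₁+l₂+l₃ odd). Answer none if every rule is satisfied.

m_sum

m₁+m₂+m₃ = -3 + 2 − 1 = -2  ✗
triangle: |7−8|=1 ≤ l₃=3 ≤ 7+8=15
parity: l₁+l₂+l₃ = 18 is even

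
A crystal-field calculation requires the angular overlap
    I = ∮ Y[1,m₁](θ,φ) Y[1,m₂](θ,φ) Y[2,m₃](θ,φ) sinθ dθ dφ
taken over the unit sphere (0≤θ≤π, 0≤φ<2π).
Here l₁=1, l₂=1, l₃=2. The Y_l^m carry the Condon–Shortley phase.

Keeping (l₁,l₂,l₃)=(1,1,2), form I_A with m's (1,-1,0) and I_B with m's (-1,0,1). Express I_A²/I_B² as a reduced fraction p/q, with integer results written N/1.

1/3

Shared (l₁,l₂,l₃)=(1,1,2): N and (l;000)² cancel in I_A²/I_B².
A: Δ = 0!·2!·2!/5! = 1/30; Racah Σ t=0..0: t=0:+1/4 = 1/4; ⇒ 3j(1 1 2; 1 -1 0)² = 1/30, sgn +1
B: Δ = 0!·2!·2!/5! = 1/30; Racah Σ t=0..0: t=0:+1/2 = 1/2; ⇒ 3j(1 1 2; -1 0 1)² = 1/10, sgn -1
I_A²/I_B² = (1/30)/(1/10) = 1/3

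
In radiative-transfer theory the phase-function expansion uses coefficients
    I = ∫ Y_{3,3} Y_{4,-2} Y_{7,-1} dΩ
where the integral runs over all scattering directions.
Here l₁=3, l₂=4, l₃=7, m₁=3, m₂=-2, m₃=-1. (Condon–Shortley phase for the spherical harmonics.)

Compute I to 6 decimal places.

-0.035654

Rules hold: Σm=0, L=14 even, 1≤7≤7.
N = 7·9·15 = 945
Δ = 0!·6!·8!/15! = 1/45045
Racah Σ t=0..0: t=0:+1/20736 = 1/20736
⇒ 3j(3 4 7; 0 0 0)² = 35/1287, sgn -1
Racah Σ t=0..0: t=0:+1/1036800 = 1/1036800
⇒ 3j(3 4 7; 3 -2 -1)² = 4/6435, sgn +1
4πI² = N·(3j₀)²·(3jₘ)² = 980/61347
I = -1·√(0.0159747/4π) = -0.03565426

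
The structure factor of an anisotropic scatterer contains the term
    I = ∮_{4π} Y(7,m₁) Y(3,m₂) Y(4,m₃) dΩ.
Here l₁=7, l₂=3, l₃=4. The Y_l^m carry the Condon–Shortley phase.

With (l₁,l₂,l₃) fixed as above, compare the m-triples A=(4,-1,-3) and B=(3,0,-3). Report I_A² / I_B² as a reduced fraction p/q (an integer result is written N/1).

33/16

Shared (l₁,l₂,l₃)=(7,3,4): N and (l;000)² cancel in I_A²/I_B².
A: Δ = 6!·8!·0!/15! = 1/45045; Racah Σ t=2..2: t=2:+1/241920 = 1/241920; ⇒ 3j(7 3 4; 4 -1 -3)² = 2/91, sgn -1
B: Δ = 6!·8!·0!/15! = 1/45045; Racah Σ t=3..3: t=3:−1/181440 = -1/181440; ⇒ 3j(7 3 4; 3 0 -3)² = 32/3003, sgn +1
I_A²/I_B² = (2/91)/(32/3003) = 33/16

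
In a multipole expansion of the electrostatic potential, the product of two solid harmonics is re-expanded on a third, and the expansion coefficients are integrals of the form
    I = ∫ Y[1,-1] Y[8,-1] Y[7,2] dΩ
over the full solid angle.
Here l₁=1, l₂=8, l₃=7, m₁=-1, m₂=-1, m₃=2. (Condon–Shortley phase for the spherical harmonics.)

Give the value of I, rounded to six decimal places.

Checks pass: Σm=0; 16 even; l₃=7∈[7,9].
(2·1+1)(2·8+1)(2·7+1) = 765
Δ: 2! 0! 14! / 17! → 1/2040
sum: t=1:−1/25401600 = -1/25401600
3j²(1 8 7; 0 0 0) = Δ·Π!·Σ² = 8/255  (sign +1)
sum: t=2:+1/87091200 = 1/87091200
3j²(1 8 7; -1 -1 2) = Δ·Π!·Σ² = 7/680  (sign -1)
combine: 4πI² = 765·8/255·7/680 = 21/85
take √, sign -1: I = -0.14021525

-0.140215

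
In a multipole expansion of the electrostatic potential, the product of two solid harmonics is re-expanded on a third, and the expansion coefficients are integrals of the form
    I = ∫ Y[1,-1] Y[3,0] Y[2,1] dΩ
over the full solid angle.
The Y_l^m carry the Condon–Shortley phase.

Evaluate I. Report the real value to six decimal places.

0.143048

m-sum 0 ✓  L=6 even ✓  2≤2≤4 ✓
Π(2lᵢ+1) = 3×7×5 = 105
triangle coeff Δ(1,3,2) = 1/105
Σ_t [1,1]: t=1:−1/4 = -1/4
(3j)²=3/35 [(1 3 2; 0 0 0)], sign=-1
Σ_t [2,2]: t=2:+1/12 = 1/12
(3j)²=1/35 [(1 3 2; -1 0 1)], sign=-1
⇒ 4πI² = 9/35
I = (+1)√(9/35/(4π)) = 0.14304817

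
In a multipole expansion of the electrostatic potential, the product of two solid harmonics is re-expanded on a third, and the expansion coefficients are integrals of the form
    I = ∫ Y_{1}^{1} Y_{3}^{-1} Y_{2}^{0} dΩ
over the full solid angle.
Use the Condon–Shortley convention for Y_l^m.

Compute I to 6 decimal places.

m-sum 0 ✓  L=6 even ✓  2≤2≤4 ✓
Π(2lᵢ+1) = 3×7×5 = 105
triangle coeff Δ(1,3,2) = 1/105
Σ_t [1,1]: t=1:−1/4 = -1/4
(3j)²=3/35 [(1 3 2; 0 0 0)], sign=-1
Σ_t [0,0]: t=0:+1/8 = 1/8
(3j)²=2/35 [(1 3 2; 1 -1 0)], sign=+1
⇒ 4πI² = 18/35
I = (-1)√(18/35/(4π)) = -0.20230066

-0.202301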